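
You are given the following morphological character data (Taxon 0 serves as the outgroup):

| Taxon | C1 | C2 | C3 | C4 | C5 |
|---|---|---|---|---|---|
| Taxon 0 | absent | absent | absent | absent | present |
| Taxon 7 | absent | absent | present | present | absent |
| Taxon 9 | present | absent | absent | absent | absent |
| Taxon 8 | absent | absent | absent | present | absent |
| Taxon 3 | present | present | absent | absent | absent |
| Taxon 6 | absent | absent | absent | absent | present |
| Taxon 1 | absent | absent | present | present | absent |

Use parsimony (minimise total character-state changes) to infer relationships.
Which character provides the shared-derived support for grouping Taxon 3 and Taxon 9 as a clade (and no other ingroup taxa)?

C1

Character polarity is set by the outgroup: the derived state is whichever differs from the outgroup's state, so for C5 the derived state is 'absent', and for the remaining characters it is 'present'.
C1 (derived state 'present') is shared by Taxon 3 and Taxon 9 — a synapomorphy uniting that clade.
C2 (derived state 'present') is unique to Taxon 3 (autapomorphy; uninformative for grouping).
C3 (derived state 'present') is shared by Taxon 1 and Taxon 7 — a synapomorphy uniting that clade.
Only Taxon 1, Taxon 7, and Taxon 8 show the derived state 'present' for C4, supporting them as a clade.
C5 (derived state 'absent') is shared by Taxon 1, Taxon 3, Taxon 7, Taxon 8, and Taxon 9 — a synapomorphy uniting that clade.
Most parsimonious ingroup topology: ((((Taxon 7,Taxon 1),Taxon 8),(Taxon 9,Taxon 3)),Taxon 6).
The clade {Taxon 3, Taxon 9} is supported by C1: its derived state 'present' occurs in exactly those taxa and in no other taxon (including the outgroup).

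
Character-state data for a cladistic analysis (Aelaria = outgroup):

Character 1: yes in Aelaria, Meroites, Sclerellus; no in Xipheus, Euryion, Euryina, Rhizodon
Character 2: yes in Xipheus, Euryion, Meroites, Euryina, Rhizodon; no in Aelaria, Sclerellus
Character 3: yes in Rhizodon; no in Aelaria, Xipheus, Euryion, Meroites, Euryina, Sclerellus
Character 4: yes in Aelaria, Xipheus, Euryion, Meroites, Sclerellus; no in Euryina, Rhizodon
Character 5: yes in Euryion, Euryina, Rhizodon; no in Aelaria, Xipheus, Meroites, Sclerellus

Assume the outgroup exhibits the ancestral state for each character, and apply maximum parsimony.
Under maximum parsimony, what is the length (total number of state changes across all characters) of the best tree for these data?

Character polarity is set by the outgroup: the derived state is whichever differs from the outgroup's state, so for Character 1, Character 4 the derived state is 'no', and for the remaining characters it is 'yes'.
Character 1 (derived state 'no') is shared by Euryina, Euryion, Rhizodon, and Xipheus — a synapomorphy uniting that clade.
Only Euryina, Euryion, Meroites, Rhizodon, and Xipheus show the derived state 'yes' for Character 2, supporting them as a clade.
Character 3 (derived state 'yes') is unique to Rhizodon (autapomorphy; uninformative for grouping).
Only Euryina and Rhizodon show the derived state 'no' for Character 4, supporting them as a clade.
Only Euryina, Euryion, and Rhizodon show the derived state 'yes' for Character 5, supporting them as a clade.
Most parsimonious ingroup topology: (Sclerellus,((((Rhizodon,Euryina),Euryion),Xipheus),Meroites)).
Changes per character on this tree: Character 1: 1; Character 2: 1; Character 3: 1; Character 4: 1; Character 5: 1.
Total = 5.

5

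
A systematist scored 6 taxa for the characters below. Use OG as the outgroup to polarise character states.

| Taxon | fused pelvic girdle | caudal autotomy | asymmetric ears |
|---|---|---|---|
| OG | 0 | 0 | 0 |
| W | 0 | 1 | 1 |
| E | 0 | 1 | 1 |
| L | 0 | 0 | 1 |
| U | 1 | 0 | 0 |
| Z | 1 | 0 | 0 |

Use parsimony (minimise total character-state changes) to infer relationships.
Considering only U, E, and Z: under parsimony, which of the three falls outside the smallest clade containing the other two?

The outgroup has state '0' for every character, so '1' is the derived state throughout.
Only U and Z show the derived state '1' for fused pelvic girdle, supporting them as a clade.
caudal autotomy: derived state '1' in E and W only — synapomorphy for {E, W}.
asymmetric ears: derived state '1' in E, L, and W only — synapomorphy for {E, L, W}.
Most parsimonious ingroup topology: (((W,E),L),(U,Z)).
U and Z share a more recent common ancestor with each other than either does with E, so E is the least closely related of the three.

E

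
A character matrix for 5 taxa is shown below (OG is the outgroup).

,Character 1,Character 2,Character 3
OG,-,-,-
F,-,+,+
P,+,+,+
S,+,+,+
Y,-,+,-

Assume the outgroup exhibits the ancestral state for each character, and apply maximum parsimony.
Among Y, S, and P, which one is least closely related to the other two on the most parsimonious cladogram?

The outgroup has state '-' for every character, so '+' is the derived state throughout.
Character 1 (derived state '+') is shared by P and S — a synapomorphy uniting that clade.
All ingroup taxa share the derived state '+' for Character 2; it defines the ingroup but does not resolve relationships within it.
Character 3: derived state '+' in F, P, and S only — synapomorphy for {F, P, S}.
Most parsimonious ingroup topology: (((S,P),F),Y).
P and S share a more recent common ancestor with each other than either does with Y, so Y is the least closely related of the three.

Y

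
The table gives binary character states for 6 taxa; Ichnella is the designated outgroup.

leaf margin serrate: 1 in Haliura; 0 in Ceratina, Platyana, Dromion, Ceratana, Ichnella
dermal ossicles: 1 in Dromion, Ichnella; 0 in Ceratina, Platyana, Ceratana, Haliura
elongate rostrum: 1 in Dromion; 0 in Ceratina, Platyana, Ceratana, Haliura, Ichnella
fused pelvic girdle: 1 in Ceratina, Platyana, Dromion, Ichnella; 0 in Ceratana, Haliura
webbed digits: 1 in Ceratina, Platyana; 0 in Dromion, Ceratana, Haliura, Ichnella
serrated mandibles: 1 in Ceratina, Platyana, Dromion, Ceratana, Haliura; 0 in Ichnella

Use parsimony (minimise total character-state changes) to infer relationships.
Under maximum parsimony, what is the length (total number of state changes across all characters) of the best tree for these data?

Character polarity is set by the outgroup: the derived state is whichever differs from the outgroup's state, so for dermal ossicles, fused pelvic girdle the derived state is '0', and for the remaining characters it is '1'.
leaf margin serrate: derived state '1' in Haliura only — an autapomorphy, so it tells us nothing about relationships among taxa.
dermal ossicles (derived state '0') is shared by Ceratana, Ceratina, Haliura, and Platyana — a synapomorphy uniting that clade.
elongate rostrum: derived state '1' in Dromion only — an autapomorphy, so it tells us nothing about relationships among taxa.
fused pelvic girdle: derived state '0' in Ceratana and Haliura only — synapomorphy for {Ceratana, Haliura}.
webbed digits: derived state '1' in Ceratina and Platyana only — synapomorphy for {Ceratina, Platyana}.
serrated mandibles (derived state '1') is shared by all ingroup taxa — unites the whole ingroup.
Most parsimonious ingroup topology: (((Ceratana,Haliura),(Ceratina,Platyana)),Dromion).
Changes per character on this tree: leaf margin serrate: 1; dermal ossicles: 1; elongate rostrum: 1; fused pelvic girdle: 1; webbed digits: 1; serrated mandibles: 1.
Total = 6.

6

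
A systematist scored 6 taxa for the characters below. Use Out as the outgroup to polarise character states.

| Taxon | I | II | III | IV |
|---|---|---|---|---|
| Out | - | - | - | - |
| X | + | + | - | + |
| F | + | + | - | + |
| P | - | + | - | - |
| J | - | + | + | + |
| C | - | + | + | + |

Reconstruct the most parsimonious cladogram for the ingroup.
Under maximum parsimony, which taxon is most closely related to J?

C

The outgroup has state '-' for every character, so '+' is the derived state throughout.
I: derived state '+' in F and X only — synapomorphy for {F, X}.
All ingroup taxa share the derived state '+' for II; it defines the ingroup but does not resolve relationships within it.
III: derived state '+' in C and J only — synapomorphy for {C, J}.
IV (derived state '+') is shared by C, F, J, and X — a synapomorphy uniting that clade.
Most parsimonious ingroup topology: (((X,F),(J,C)),P).
J and C form a cherry on this tree, so they are sister taxa.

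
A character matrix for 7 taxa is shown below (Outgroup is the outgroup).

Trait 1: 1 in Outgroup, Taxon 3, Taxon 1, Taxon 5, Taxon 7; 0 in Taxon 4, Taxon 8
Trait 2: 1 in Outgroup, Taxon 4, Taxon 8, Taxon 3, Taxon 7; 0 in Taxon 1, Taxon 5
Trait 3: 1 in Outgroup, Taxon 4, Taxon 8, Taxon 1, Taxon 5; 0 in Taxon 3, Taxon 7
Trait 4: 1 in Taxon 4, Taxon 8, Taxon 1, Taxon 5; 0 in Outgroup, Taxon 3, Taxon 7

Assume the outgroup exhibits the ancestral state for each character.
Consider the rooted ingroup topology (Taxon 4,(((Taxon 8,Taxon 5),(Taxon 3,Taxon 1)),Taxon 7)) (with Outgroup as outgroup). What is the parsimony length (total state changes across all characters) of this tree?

Map each character onto (Taxon 4,(((Taxon 8,Taxon 5),(Taxon 3,Taxon 1)),Taxon 7)) (rooted by Outgroup) and count the minimum state changes it requires (Fitch parsimony):
Trait 1: 2; Trait 2: 2; Trait 3: 2; Trait 4: 3.
Total tree length = 9.

9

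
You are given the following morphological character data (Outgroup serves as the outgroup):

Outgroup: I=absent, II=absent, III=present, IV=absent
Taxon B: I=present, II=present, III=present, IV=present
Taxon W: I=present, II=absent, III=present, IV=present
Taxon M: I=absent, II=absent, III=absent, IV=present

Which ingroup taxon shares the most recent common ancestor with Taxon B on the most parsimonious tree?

Character polarity is set by the outgroup: the derived state is whichever differs from the outgroup's state, so for III the derived state is 'absent', and for the remaining characters it is 'present'.
Only Taxon B and Taxon W show the derived state 'present' for I, supporting them as a clade.
II (derived state 'present') is unique to Taxon B (autapomorphy; uninformative for grouping).
III: derived state 'absent' in Taxon M only — an autapomorphy, so it tells us nothing about relationships among taxa.
IV (derived state 'present') is shared by all ingroup taxa — unites the whole ingroup.
Most parsimonious ingroup topology: ((Taxon B,Taxon W),Taxon M).
Taxon B and Taxon W form a cherry on this tree, so they are sister taxa.

Taxon W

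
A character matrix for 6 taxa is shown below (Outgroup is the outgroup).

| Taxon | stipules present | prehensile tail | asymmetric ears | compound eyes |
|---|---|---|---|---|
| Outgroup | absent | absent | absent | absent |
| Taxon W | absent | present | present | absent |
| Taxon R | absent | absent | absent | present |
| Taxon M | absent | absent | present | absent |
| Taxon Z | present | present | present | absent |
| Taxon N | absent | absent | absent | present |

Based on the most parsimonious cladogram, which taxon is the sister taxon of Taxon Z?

The outgroup has state 'absent' for every character, so 'present' is the derived state throughout.
stipules present (derived state 'present') is unique to Taxon Z (autapomorphy; uninformative for grouping).
Only Taxon W and Taxon Z show the derived state 'present' for prehensile tail, supporting them as a clade.
asymmetric ears (derived state 'present') is shared by Taxon M, Taxon W, and Taxon Z — a synapomorphy uniting that clade.
Only Taxon N and Taxon R show the derived state 'present' for compound eyes, supporting them as a clade.
Most parsimonious ingroup topology: (((Taxon W,Taxon Z),Taxon M),(Taxon R,Taxon N)).
Taxon Z and Taxon W form a cherry on this tree, so they are sister taxa.

Taxon W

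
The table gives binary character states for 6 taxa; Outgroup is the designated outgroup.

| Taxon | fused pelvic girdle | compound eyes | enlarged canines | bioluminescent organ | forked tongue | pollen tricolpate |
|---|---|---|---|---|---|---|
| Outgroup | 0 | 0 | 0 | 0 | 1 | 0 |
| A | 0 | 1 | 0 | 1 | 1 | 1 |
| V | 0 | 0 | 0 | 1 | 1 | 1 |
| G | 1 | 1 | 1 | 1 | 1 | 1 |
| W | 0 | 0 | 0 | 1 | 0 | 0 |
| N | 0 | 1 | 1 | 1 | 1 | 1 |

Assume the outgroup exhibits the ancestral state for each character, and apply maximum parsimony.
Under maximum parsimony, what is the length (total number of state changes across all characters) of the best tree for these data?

6

Character polarity is set by the outgroup: the derived state is whichever differs from the outgroup's state, so for forked tongue the derived state is '0', and for the remaining characters it is '1'.
fused pelvic girdle (derived state '1') is unique to G (autapomorphy; uninformative for grouping).
compound eyes: derived state '1' in A, G, and N only — synapomorphy for {A, G, N}.
enlarged canines: derived state '1' in G and N only — synapomorphy for {G, N}.
All ingroup taxa share the derived state '1' for bioluminescent organ; it defines the ingroup but does not resolve relationships within it.
forked tongue: derived state '0' in W only — an autapomorphy, so it tells us nothing about relationships among taxa.
pollen tricolpate: derived state '1' in A, G, N, and V only — synapomorphy for {A, G, N, V}.
Most parsimonious ingroup topology: (((A,(G,N)),V),W).
Changes per character on this tree: fused pelvic girdle: 1; compound eyes: 1; enlarged canines: 1; bioluminescent organ: 1; forked tongue: 1; pollen tricolpate: 1.
Total = 6.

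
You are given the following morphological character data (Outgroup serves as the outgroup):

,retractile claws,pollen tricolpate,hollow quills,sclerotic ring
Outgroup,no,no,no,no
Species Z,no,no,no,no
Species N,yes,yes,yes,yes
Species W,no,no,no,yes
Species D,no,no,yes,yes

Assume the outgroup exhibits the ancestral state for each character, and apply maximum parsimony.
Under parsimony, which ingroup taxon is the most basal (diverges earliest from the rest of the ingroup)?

Species Z

The outgroup has state 'no' for every character, so 'yes' is the derived state throughout.
retractile claws: derived state 'yes' in Species N only — an autapomorphy, so it tells us nothing about relationships among taxa.
pollen tricolpate (derived state 'yes') is unique to Species N (autapomorphy; uninformative for grouping).
hollow quills: derived state 'yes' in Species D and Species N only — synapomorphy for {Species D, Species N}.
sclerotic ring (derived state 'yes') is shared by Species D, Species N, and Species W — a synapomorphy uniting that clade.
Most parsimonious ingroup topology: (Species Z,((Species N,Species D),Species W)).
Species Z is sister to the clade containing all other ingroup taxa, so it is the earliest-diverging (most basal) ingroup lineage.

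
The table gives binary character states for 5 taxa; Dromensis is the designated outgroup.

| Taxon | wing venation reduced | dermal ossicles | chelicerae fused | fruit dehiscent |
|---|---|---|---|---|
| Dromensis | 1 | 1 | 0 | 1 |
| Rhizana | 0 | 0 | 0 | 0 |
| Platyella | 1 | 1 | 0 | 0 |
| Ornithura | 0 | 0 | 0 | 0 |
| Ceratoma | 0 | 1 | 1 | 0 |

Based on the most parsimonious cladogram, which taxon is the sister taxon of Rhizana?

Character polarity is set by the outgroup: the derived state is whichever differs from the outgroup's state, so for wing venation reduced, dermal ossicles, fruit dehiscent the derived state is '0', and for the remaining characters it is '1'.
Only Ceratoma, Ornithura, and Rhizana show the derived state '0' for wing venation reduced, supporting them as a clade.
dermal ossicles: derived state '0' in Ornithura and Rhizana only — synapomorphy for {Ornithura, Rhizana}.
chelicerae fused: derived state '1' in Ceratoma only — an autapomorphy, so it tells us nothing about relationships among taxa.
All ingroup taxa share the derived state '0' for fruit dehiscent; it defines the ingroup but does not resolve relationships within it.
Most parsimonious ingroup topology: (((Rhizana,Ornithura),Ceratoma),Platyella).
Rhizana and Ornithura form a cherry on this tree, so they are sister taxa.

Ornithura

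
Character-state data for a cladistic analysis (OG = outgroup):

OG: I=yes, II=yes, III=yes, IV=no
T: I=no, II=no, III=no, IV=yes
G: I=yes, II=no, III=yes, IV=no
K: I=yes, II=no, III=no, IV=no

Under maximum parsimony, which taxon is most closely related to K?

T

Character polarity is set by the outgroup: the derived state is whichever differs from the outgroup's state, so for I, II, III the derived state is 'no', and for the remaining characters it is 'yes'.
I: derived state 'no' in T only — an autapomorphy, so it tells us nothing about relationships among taxa.
All ingroup taxa share the derived state 'no' for II; it defines the ingroup but does not resolve relationships within it.
III: derived state 'no' in K and T only — synapomorphy for {K, T}.
IV: derived state 'yes' in T only — an autapomorphy, so it tells us nothing about relationships among taxa.
Most parsimonious ingroup topology: ((T,K),G).
K and T form a cherry on this tree, so they are sister taxa.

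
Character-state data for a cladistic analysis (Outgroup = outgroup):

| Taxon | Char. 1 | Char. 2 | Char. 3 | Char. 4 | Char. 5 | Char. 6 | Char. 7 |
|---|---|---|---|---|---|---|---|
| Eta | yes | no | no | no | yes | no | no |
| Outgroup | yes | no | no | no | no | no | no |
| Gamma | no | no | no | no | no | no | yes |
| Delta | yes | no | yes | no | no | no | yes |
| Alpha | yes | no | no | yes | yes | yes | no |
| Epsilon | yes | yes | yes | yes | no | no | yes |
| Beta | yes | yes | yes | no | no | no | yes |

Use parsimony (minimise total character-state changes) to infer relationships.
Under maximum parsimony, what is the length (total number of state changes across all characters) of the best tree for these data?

Character polarity is set by the outgroup: the derived state is whichever differs from the outgroup's state, so for Char. 1 the derived state is 'no', and for the remaining characters it is 'yes'.
Char. 1 (derived state 'no') is unique to Gamma (autapomorphy; uninformative for grouping).
Only Beta and Epsilon show the derived state 'yes' for Char. 2, supporting them as a clade.
Char. 3: derived state 'yes' in Beta, Delta, and Epsilon only — synapomorphy for {Beta, Delta, Epsilon}.
Char. 4 (state 'yes') occurs in Alpha and Epsilon but conflicts with the nesting implied by the other characters — most parsimoniously interpreted as homoplasy.
Only Alpha and Eta show the derived state 'yes' for Char. 5, supporting them as a clade.
Char. 6 (derived state 'yes') is unique to Alpha (autapomorphy; uninformative for grouping).
Char. 7 (derived state 'yes') is shared by Beta, Delta, Epsilon, and Gamma — a synapomorphy uniting that clade.
Most parsimonious ingroup topology: ((((Beta,Epsilon),Delta),Gamma),(Eta,Alpha)).
Changes per character on this tree: Char. 1: 1; Char. 2: 1; Char. 3: 1; Char. 4: 2; Char. 5: 1; Char. 6: 1; Char. 7: 1.
Total = 8.

8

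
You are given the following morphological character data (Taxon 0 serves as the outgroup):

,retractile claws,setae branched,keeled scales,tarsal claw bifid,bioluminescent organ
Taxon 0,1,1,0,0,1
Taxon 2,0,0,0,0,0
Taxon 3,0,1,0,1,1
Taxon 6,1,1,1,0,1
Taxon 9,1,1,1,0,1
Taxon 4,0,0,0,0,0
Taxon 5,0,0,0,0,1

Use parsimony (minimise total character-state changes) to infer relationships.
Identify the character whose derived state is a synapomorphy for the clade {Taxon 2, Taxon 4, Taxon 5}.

Character polarity is set by the outgroup: the derived state is whichever differs from the outgroup's state, so for retractile claws, setae branched, bioluminescent organ the derived state is '0', and for the remaining characters it is '1'.
retractile claws (derived state '0') is shared by Taxon 2, Taxon 3, Taxon 4, and Taxon 5 — a synapomorphy uniting that clade.
Only Taxon 2, Taxon 4, and Taxon 5 show the derived state '0' for setae branched, supporting them as a clade.
Only Taxon 6 and Taxon 9 show the derived state '1' for keeled scales, supporting them as a clade.
tarsal claw bifid (derived state '1') is unique to Taxon 3 (autapomorphy; uninformative for grouping).
Only Taxon 2 and Taxon 4 show the derived state '0' for bioluminescent organ, supporting them as a clade.
Most parsimonious ingroup topology: ((((Taxon 2,Taxon 4),Taxon 5),Taxon 3),(Taxon 6,Taxon 9)).
The clade {Taxon 2, Taxon 4, Taxon 5} is supported by setae branched: its derived state '0' occurs in exactly those taxa and in no other taxon (including the outgroup).

setae branched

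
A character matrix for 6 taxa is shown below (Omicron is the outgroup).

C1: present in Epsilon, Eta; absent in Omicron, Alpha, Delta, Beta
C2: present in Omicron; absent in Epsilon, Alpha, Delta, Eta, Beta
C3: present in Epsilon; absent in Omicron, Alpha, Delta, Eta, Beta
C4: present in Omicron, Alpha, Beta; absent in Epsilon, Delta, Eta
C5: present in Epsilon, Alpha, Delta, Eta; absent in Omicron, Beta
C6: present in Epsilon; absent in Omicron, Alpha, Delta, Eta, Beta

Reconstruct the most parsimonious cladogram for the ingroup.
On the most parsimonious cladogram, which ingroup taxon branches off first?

Character polarity is set by the outgroup: the derived state is whichever differs from the outgroup's state, so for C2, C4 the derived state is 'absent', and for the remaining characters it is 'present'.
C1: derived state 'present' in Epsilon and Eta only — synapomorphy for {Epsilon, Eta}.
All ingroup taxa share the derived state 'absent' for C2; it defines the ingroup but does not resolve relationships within it.
C3 (derived state 'present') is unique to Epsilon (autapomorphy; uninformative for grouping).
Only Delta, Epsilon, and Eta show the derived state 'absent' for C4, supporting them as a clade.
C5: derived state 'present' in Alpha, Delta, Epsilon, and Eta only — synapomorphy for {Alpha, Delta, Epsilon, Eta}.
C6 (derived state 'present') is unique to Epsilon (autapomorphy; uninformative for grouping).
Most parsimonious ingroup topology: ((((Epsilon,Eta),Delta),Alpha),Beta).
Beta is sister to the clade containing all other ingroup taxa, so it is the earliest-diverging (most basal) ingroup lineage.

Beta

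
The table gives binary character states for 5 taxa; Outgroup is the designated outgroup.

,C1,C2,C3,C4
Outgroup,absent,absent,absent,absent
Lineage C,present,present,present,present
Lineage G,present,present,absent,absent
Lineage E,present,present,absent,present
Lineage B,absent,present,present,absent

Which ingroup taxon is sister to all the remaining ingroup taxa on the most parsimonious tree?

The outgroup has state 'absent' for every character, so 'present' is the derived state throughout.
C1 (derived state 'present') is shared by Lineage C, Lineage E, and Lineage G — a synapomorphy uniting that clade.
C2 (derived state 'present') is shared by all ingroup taxa — unites the whole ingroup.
C3 groups Lineage B and Lineage C, which is incompatible with the clades supported by the remaining characters; treating it as convergent (homoplasy) costs fewer steps than any alternative tree.
Only Lineage C and Lineage E show the derived state 'present' for C4, supporting them as a clade.
Most parsimonious ingroup topology: (((Lineage C,Lineage E),Lineage G),Lineage B).
Lineage B is sister to the clade containing all other ingroup taxa, so it is the earliest-diverging (most basal) ingroup lineage.

Lineage B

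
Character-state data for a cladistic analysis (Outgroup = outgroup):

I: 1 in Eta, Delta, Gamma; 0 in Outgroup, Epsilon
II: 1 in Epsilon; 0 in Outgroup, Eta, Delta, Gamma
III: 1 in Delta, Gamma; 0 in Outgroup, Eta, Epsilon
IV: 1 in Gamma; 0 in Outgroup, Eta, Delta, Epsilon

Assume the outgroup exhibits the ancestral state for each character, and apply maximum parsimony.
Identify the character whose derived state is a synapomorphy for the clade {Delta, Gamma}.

The outgroup has state '0' for every character, so '1' is the derived state throughout.
I: derived state '1' in Delta, Eta, and Gamma only — synapomorphy for {Delta, Eta, Gamma}.
II (derived state '1') is unique to Epsilon (autapomorphy; uninformative for grouping).
Only Delta and Gamma show the derived state '1' for III, supporting them as a clade.
IV: derived state '1' in Gamma only — an autapomorphy, so it tells us nothing about relationships among taxa.
Most parsimonious ingroup topology: (((Delta,Gamma),Eta),Epsilon).
The clade {Delta, Gamma} is supported by III: its derived state '1' occurs in exactly those taxa and in no other taxon (including the outgroup).

III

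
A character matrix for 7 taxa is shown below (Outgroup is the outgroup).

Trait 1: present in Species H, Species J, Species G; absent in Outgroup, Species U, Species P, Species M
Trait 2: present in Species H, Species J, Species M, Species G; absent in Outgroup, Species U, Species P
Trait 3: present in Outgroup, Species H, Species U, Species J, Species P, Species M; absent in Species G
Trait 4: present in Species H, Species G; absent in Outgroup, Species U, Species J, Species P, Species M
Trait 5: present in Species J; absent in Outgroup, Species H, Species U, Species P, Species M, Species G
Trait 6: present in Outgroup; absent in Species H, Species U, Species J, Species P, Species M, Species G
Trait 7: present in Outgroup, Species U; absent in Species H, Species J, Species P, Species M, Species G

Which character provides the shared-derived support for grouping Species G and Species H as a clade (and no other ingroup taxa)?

Character polarity is set by the outgroup: the derived state is whichever differs from the outgroup's state, so for Trait 3, Trait 6, Trait 7 the derived state is 'absent', and for the remaining characters it is 'present'.
Only Species G, Species H, and Species J show the derived state 'present' for Trait 1, supporting them as a clade.
Trait 2 (derived state 'present') is shared by Species G, Species H, Species J, and Species M — a synapomorphy uniting that clade.
Trait 3 (derived state 'absent') is unique to Species G (autapomorphy; uninformative for grouping).
Trait 4: derived state 'present' in Species G and Species H only — synapomorphy for {Species G, Species H}.
Trait 5: derived state 'present' in Species J only — an autapomorphy, so it tells us nothing about relationships among taxa.
All ingroup taxa share the derived state 'absent' for Trait 6; it defines the ingroup but does not resolve relationships within it.
Trait 7: derived state 'absent' in Species G, Species H, Species J, Species M, and Species P only — synapomorphy for {Species G, Species H, Species J, Species M, Species P}.
Most parsimonious ingroup topology: (((((Species H,Species G),Species J),Species M),Species P),Species U).
The clade {Species G, Species H} is supported by Trait 4: its derived state 'present' occurs in exactly those taxa and in no other taxon (including the outgroup).

Trait 4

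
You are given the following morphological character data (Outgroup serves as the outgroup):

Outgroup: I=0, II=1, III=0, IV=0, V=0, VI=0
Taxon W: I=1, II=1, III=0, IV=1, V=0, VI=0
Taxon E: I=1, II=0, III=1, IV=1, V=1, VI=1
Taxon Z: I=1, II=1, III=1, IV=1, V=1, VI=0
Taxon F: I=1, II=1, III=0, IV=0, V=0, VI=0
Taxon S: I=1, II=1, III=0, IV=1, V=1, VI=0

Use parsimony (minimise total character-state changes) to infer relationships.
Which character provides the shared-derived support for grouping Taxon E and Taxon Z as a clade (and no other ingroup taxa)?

III

Character polarity is set by the outgroup: the derived state is whichever differs from the outgroup's state, so for II the derived state is '0', and for the remaining characters it is '1'.
I (derived state '1') is shared by all ingroup taxa — unites the whole ingroup.
II: derived state '0' in Taxon E only — an autapomorphy, so it tells us nothing about relationships among taxa.
III: derived state '1' in Taxon E and Taxon Z only — synapomorphy for {Taxon E, Taxon Z}.
IV: derived state '1' in Taxon E, Taxon S, Taxon W, and Taxon Z only — synapomorphy for {Taxon E, Taxon S, Taxon W, Taxon Z}.
Only Taxon E, Taxon S, and Taxon Z show the derived state '1' for V, supporting them as a clade.
VI: derived state '1' in Taxon E only — an autapomorphy, so it tells us nothing about relationships among taxa.
Most parsimonious ingroup topology: ((Taxon W,((Taxon E,Taxon Z),Taxon S)),Taxon F).
The clade {Taxon E, Taxon Z} is supported by III: its derived state '1' occurs in exactly those taxa and in no other taxon (including the outgroup).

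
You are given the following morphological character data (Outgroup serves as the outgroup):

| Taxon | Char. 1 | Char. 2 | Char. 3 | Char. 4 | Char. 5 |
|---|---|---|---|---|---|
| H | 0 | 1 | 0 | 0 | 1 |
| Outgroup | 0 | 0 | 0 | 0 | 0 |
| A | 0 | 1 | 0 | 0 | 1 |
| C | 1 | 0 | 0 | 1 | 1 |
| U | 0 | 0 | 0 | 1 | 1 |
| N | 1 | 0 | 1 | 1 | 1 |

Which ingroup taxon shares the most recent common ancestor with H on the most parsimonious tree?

The outgroup has state '0' for every character, so '1' is the derived state throughout.
Char. 1 (derived state '1') is shared by C and N — a synapomorphy uniting that clade.
Only A and H show the derived state '1' for Char. 2, supporting them as a clade.
Char. 3 (derived state '1') is unique to N (autapomorphy; uninformative for grouping).
Char. 4 (derived state '1') is shared by C, N, and U — a synapomorphy uniting that clade.
Char. 5 (derived state '1') is shared by all ingroup taxa — unites the whole ingroup.
Most parsimonious ingroup topology: ((A,H),(U,(N,C))).
H and A form a cherry on this tree, so they are sister taxa.

A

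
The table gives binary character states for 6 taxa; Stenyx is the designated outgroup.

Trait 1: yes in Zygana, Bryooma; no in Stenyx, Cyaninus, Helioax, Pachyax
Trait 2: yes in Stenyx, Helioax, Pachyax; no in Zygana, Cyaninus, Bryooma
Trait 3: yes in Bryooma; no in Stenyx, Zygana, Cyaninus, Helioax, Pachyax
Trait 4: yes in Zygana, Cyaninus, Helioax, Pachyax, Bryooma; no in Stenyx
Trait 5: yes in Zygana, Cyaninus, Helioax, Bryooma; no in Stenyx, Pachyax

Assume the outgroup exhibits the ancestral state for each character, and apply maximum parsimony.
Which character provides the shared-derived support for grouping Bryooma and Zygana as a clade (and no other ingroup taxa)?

Trait 1

Character polarity is set by the outgroup: the derived state is whichever differs from the outgroup's state, so for Trait 2 the derived state is 'no', and for the remaining characters it is 'yes'.
Trait 1: derived state 'yes' in Bryooma and Zygana only — synapomorphy for {Bryooma, Zygana}.
Trait 2: derived state 'no' in Bryooma, Cyaninus, and Zygana only — synapomorphy for {Bryooma, Cyaninus, Zygana}.
Trait 3 (derived state 'yes') is unique to Bryooma (autapomorphy; uninformative for grouping).
All ingroup taxa share the derived state 'yes' for Trait 4; it defines the ingroup but does not resolve relationships within it.
Only Bryooma, Cyaninus, Helioax, and Zygana show the derived state 'yes' for Trait 5, supporting them as a clade.
Most parsimonious ingroup topology: ((((Zygana,Bryooma),Cyaninus),Helioax),Pachyax).
The clade {Bryooma, Zygana} is supported by Trait 1: its derived state 'yes' occurs in exactly those taxa and in no other taxon (including the outgroup).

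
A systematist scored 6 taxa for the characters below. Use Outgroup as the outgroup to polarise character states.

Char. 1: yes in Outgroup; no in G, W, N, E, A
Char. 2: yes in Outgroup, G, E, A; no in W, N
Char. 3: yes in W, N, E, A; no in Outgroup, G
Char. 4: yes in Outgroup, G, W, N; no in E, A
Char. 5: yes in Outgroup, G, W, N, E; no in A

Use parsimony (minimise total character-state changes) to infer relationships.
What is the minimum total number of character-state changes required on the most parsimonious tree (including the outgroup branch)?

Character polarity is set by the outgroup: the derived state is whichever differs from the outgroup's state, so for Char. 1, Char. 2, Char. 4, Char. 5 the derived state is 'no', and for the remaining characters it is 'yes'.
Char. 1 (derived state 'no') is shared by all ingroup taxa — unites the whole ingroup.
Only N and W show the derived state 'no' for Char. 2, supporting them as a clade.
Only A, E, N, and W show the derived state 'yes' for Char. 3, supporting them as a clade.
Char. 4 (derived state 'no') is shared by A and E — a synapomorphy uniting that clade.
Char. 5 (derived state 'no') is unique to A (autapomorphy; uninformative for grouping).
Most parsimonious ingroup topology: (G,((W,N),(E,A))).
Changes per character on this tree: Char. 1: 1; Char. 2: 1; Char. 3: 1; Char. 4: 1; Char. 5: 1.
Total = 5.

5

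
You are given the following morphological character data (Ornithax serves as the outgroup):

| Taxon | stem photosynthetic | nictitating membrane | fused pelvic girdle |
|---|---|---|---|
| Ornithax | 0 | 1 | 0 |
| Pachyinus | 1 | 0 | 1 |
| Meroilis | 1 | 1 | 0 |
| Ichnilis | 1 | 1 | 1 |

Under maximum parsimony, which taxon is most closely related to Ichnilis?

Character polarity is set by the outgroup: the derived state is whichever differs from the outgroup's state, so for nictitating membrane the derived state is '0', and for the remaining characters it is '1'.
stem photosynthetic (derived state '1') is shared by all ingroup taxa — unites the whole ingroup.
nictitating membrane: derived state '0' in Pachyinus only — an autapomorphy, so it tells us nothing about relationships among taxa.
fused pelvic girdle (derived state '1') is shared by Ichnilis and Pachyinus — a synapomorphy uniting that clade.
Most parsimonious ingroup topology: ((Pachyinus,Ichnilis),Meroilis).
Ichnilis and Pachyinus form a cherry on this tree, so they are sister taxa.

Pachyinus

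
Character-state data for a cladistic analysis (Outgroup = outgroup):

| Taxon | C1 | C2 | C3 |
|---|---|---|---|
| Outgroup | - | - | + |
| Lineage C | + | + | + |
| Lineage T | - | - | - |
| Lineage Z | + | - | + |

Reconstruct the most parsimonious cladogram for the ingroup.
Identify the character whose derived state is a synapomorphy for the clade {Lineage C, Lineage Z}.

Character polarity is set by the outgroup: the derived state is whichever differs from the outgroup's state, so for C3 the derived state is '-', and for the remaining characters it is '+'.
Only Lineage C and Lineage Z show the derived state '+' for C1, supporting them as a clade.
C2 (derived state '+') is unique to Lineage C (autapomorphy; uninformative for grouping).
C3: derived state '-' in Lineage T only — an autapomorphy, so it tells us nothing about relationships among taxa.
Most parsimonious ingroup topology: ((Lineage C,Lineage Z),Lineage T).
The clade {Lineage C, Lineage Z} is supported by C1: its derived state '+' occurs in exactly those taxa and in no other taxon (including the outgroup).

C1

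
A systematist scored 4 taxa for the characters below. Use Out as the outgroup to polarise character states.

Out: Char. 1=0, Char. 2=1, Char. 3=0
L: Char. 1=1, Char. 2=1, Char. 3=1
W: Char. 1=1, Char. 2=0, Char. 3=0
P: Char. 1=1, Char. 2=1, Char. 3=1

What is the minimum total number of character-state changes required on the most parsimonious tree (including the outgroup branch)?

3

Character polarity is set by the outgroup: the derived state is whichever differs from the outgroup's state, so for Char. 2 the derived state is '0', and for the remaining characters it is '1'.
All ingroup taxa share the derived state '1' for Char. 1; it defines the ingroup but does not resolve relationships within it.
Char. 2 (derived state '0') is unique to W (autapomorphy; uninformative for grouping).
Only L and P show the derived state '1' for Char. 3, supporting them as a clade.
Most parsimonious ingroup topology: ((L,P),W).
Changes per character on this tree: Char. 1: 1; Char. 2: 1; Char. 3: 1.
Total = 3.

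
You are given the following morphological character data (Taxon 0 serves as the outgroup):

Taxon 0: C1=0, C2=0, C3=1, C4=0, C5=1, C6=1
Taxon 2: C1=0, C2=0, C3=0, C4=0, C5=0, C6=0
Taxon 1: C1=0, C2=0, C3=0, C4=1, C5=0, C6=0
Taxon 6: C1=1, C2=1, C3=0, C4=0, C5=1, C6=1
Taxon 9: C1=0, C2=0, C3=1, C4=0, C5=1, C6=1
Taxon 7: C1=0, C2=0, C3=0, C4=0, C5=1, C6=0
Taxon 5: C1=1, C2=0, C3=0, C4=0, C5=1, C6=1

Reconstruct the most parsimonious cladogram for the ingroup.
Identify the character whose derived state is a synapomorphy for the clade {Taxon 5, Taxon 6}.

C1

Character polarity is set by the outgroup: the derived state is whichever differs from the outgroup's state, so for C3, C5, C6 the derived state is '0', and for the remaining characters it is '1'.
Only Taxon 5 and Taxon 6 show the derived state '1' for C1, supporting them as a clade.
C2: derived state '1' in Taxon 6 only — an autapomorphy, so it tells us nothing about relationships among taxa.
Only Taxon 1, Taxon 2, Taxon 5, Taxon 6, and Taxon 7 show the derived state '0' for C3, supporting them as a clade.
C4: derived state '1' in Taxon 1 only — an autapomorphy, so it tells us nothing about relationships among taxa.
Only Taxon 1 and Taxon 2 show the derived state '0' for C5, supporting them as a clade.
C6 (derived state '0') is shared by Taxon 1, Taxon 2, and Taxon 7 — a synapomorphy uniting that clade.
Most parsimonious ingroup topology: (((Taxon 7,(Taxon 1,Taxon 2)),(Taxon 5,Taxon 6)),Taxon 9).
The clade {Taxon 5, Taxon 6} is supported by C1: its derived state '1' occurs in exactly those taxa and in no other taxon (including the outgroup).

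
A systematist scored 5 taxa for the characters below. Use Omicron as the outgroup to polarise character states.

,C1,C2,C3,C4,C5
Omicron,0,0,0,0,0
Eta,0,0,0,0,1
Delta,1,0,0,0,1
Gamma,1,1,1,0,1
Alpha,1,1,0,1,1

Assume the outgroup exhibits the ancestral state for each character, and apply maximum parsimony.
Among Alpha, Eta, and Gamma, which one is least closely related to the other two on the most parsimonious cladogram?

The outgroup has state '0' for every character, so '1' is the derived state throughout.
Only Alpha, Delta, and Gamma show the derived state '1' for C1, supporting them as a clade.
C2 (derived state '1') is shared by Alpha and Gamma — a synapomorphy uniting that clade.
C3: derived state '1' in Gamma only — an autapomorphy, so it tells us nothing about relationships among taxa.
C4 (derived state '1') is unique to Alpha (autapomorphy; uninformative for grouping).
All ingroup taxa share the derived state '1' for C5; it defines the ingroup but does not resolve relationships within it.
Most parsimonious ingroup topology: (((Alpha,Gamma),Delta),Eta).
Gamma and Alpha share a more recent common ancestor with each other than either does with Eta, so Eta is the least closely related of the three.

Eta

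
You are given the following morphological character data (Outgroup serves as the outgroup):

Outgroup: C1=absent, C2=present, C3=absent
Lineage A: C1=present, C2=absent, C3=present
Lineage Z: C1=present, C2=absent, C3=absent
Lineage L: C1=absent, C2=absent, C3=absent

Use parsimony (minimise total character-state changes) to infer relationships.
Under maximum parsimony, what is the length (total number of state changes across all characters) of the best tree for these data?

3

Character polarity is set by the outgroup: the derived state is whichever differs from the outgroup's state, so for C2 the derived state is 'absent', and for the remaining characters it is 'present'.
C1: derived state 'present' in Lineage A and Lineage Z only — synapomorphy for {Lineage A, Lineage Z}.
All ingroup taxa share the derived state 'absent' for C2; it defines the ingroup but does not resolve relationships within it.
C3: derived state 'present' in Lineage A only — an autapomorphy, so it tells us nothing about relationships among taxa.
Most parsimonious ingroup topology: ((Lineage A,Lineage Z),Lineage L).
Changes per character on this tree: C1: 1; C2: 1; C3: 1.
Total = 3.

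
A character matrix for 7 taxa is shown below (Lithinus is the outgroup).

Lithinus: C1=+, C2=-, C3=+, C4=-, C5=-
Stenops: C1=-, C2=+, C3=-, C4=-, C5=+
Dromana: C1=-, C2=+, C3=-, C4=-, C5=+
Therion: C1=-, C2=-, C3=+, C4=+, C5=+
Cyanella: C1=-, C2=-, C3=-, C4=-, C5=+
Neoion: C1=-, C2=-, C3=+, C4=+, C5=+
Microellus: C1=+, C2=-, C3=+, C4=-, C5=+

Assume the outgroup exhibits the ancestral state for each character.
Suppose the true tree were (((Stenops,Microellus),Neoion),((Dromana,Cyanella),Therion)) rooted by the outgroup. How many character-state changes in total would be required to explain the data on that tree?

Map each character onto (((Stenops,Microellus),Neoion),((Dromana,Cyanella),Therion)) (rooted by Lithinus) and count the minimum state changes it requires (Fitch parsimony):
C1: 2; C2: 2; C3: 2; C4: 2; C5: 1.
Total tree length = 9.

9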